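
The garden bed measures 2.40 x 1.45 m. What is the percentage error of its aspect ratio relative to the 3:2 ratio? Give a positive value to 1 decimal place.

10.3%

Ratio = 2.40 / 1.45 ≈ 1.6552.
Ideal 3:2 = 1.5000. |1.6552 − 1.5000| / 1.5000 ≈ 10.35% → 10.3%.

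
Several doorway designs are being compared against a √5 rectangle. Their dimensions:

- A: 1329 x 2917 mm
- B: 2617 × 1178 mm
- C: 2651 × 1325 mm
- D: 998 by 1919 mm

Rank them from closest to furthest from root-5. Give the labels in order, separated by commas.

Ratios: A = 2917 / 1329 ≈ 2.195; B = 2617 / 1178 ≈ 2.222; C = 2651 / 1325 ≈ 2.001; D = 1919 / 998 ≈ 1.923.
|Δ from 2.236|: A 0.041; B 0.014; C 0.235; D 0.313.

B, A, C, D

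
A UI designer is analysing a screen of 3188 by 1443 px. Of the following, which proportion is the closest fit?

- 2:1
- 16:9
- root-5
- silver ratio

root-5

3188/1443 ≈ 2.209. Nearest candidates are root-5 (2.236, off by 0.027) and silver ratio (2.414, off by 0.205).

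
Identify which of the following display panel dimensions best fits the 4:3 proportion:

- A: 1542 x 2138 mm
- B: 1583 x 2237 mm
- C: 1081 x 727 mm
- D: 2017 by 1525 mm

D

Target 4:3 ≈ 1.333.
A: 1.387 (Δ0.054)  B: 1.413 (Δ0.080)  C: 1.487 (Δ0.154)  D: 1.323 (Δ0.010)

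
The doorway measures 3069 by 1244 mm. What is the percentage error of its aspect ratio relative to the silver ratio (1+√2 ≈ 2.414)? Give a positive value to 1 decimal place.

2.2%

Ratio = 3069 / 1244 ≈ 2.4670.
Ideal silver ratio ≈ 2.4142. |2.4670 − 2.4142| / 2.4142 ≈ 2.19% → 2.2%.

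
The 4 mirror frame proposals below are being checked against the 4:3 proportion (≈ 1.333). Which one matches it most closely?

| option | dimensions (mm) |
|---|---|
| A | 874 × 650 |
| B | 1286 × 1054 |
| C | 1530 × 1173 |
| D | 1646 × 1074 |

Target 4:3 ≈ 1.333.
A: 1.345 (Δ0.012)  B: 1.220 (Δ0.113)  C: 1.304 (Δ0.029)  D: 1.533 (Δ0.200)

A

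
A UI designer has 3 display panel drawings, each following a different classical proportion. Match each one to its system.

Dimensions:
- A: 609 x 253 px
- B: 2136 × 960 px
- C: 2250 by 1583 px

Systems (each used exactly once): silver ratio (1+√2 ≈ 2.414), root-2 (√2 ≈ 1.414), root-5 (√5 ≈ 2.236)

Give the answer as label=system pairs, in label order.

A = 609/253 ≈ 2.407 → silver ratio (2.414)
B = 2136/960 ≈ 2.225 → root-5 (2.236)
C = 2250/1583 ≈ 1.421 → root-2 (1.414)

A=silver ratio, B=root-5, C=root-2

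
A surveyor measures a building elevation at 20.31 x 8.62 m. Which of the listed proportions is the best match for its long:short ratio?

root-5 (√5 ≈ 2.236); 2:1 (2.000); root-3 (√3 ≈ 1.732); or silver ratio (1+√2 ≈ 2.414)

silver ratio

20.31/8.62 ≈ 2.356. Nearest candidates are silver ratio (2.414, off by 0.058) and root-5 (2.236, off by 0.120).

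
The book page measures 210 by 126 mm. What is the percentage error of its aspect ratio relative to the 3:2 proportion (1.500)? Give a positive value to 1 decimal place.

Ratio = 210 / 126 ≈ 1.6667.
Ideal 3:2 = 1.5000. |1.6667 − 1.5000| / 1.5000 ≈ 11.11% → 11.1%.

11.1%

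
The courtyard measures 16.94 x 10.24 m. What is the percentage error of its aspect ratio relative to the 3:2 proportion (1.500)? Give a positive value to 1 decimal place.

Ratio = 16.94 / 10.24 ≈ 1.6543.
Ideal 3:2 = 1.5000. |1.6543 − 1.5000| / 1.5000 ≈ 10.29% → 10.3%.

10.3%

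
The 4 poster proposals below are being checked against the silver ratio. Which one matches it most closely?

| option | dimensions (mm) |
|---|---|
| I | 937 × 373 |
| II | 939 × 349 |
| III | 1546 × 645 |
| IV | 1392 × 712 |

III

Target silver ratio ≈ 2.414.
I: 2.512 (Δ0.098)  II: 2.691 (Δ0.277)  III: 2.397 (Δ0.017)  IV: 1.955 (Δ0.459)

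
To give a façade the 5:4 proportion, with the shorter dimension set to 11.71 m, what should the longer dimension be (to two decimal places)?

14.64 m

5:4 = 1.25000.
Longer side = 11.71 × 1.25000 ≈ 14.6375 → 14.64 m.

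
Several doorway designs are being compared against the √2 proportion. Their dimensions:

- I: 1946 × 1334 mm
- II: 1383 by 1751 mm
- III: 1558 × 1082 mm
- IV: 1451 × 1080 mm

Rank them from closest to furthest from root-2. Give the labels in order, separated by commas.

III, I, IV, II

Ratios: I = 1946 / 1334 ≈ 1.459; II = 1751 / 1383 ≈ 1.266; III = 1558 / 1082 ≈ 1.440; IV = 1451 / 1080 ≈ 1.344.
|Δ from 1.414|: I 0.045; II 0.148; III 0.026; IV 0.070.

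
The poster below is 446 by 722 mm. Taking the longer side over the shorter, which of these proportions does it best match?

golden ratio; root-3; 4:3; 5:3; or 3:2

golden ratio

Ratio = 722 / 446 ≈ 1.619.
Distances: golden ratio 1.618 (Δ 0.001); root-3 1.732 (Δ 0.113); 4:3 1.333 (Δ 0.286); 5:3 1.667 (Δ 0.048); 3:2 1.500 (Δ 0.119).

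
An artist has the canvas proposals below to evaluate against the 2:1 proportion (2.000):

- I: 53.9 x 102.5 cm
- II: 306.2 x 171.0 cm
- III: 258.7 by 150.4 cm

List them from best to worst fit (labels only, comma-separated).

I, II, III

Ratios: I = 102.5 / 53.9 ≈ 1.902; II = 306.2 / 171.0 ≈ 1.791; III = 258.7 / 150.4 ≈ 1.720.
|Δ from 2.000|: I 0.098; II 0.209; III 0.280.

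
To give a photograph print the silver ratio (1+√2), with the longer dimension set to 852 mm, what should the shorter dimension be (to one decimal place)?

silver ratio ≈ 2.41421.
Shorter side = 852 ÷ 2.41421 ≈ 352.910 → 352.9 mm.

352.9 mm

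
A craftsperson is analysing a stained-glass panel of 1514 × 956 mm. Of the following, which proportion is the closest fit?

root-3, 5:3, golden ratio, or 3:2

golden ratio

Ratio = 1514 / 956 ≈ 1.584.
Distances: root-3 1.732 (Δ 0.148); 5:3 1.667 (Δ 0.083); golden ratio 1.618 (Δ 0.034); 3:2 1.500 (Δ 0.084).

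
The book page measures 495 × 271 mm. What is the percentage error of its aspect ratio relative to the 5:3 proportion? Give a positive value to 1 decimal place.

Ratio = 495 / 271 ≈ 1.8266.
Ideal 5:3 ≈ 1.6667. |1.8266 − 1.6667| / 1.6667 ≈ 9.59% → 9.6%.

9.6%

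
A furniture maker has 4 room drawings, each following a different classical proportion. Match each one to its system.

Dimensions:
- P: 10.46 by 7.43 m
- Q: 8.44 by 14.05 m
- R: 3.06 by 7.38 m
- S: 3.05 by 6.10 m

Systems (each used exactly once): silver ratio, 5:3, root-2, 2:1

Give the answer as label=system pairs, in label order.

P=root-2, Q=5:3, R=silver ratio, S=2:1

Ratios: P ≈ 1.408; Q ≈ 1.665; R ≈ 2.412; S ≈ 2.000.
Targets: silver ratio ≈ 2.414; 5:3 ≈ 1.667; root-2 ≈ 1.414; 2:1 ≈ 2.000.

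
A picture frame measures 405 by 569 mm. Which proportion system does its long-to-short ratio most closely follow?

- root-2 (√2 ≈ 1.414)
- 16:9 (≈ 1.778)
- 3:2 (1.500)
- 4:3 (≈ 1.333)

root-2

Ratio = 569 / 405 ≈ 1.405.
Distances: root-2 1.414 (Δ 0.009); 16:9 1.778 (Δ 0.373); 3:2 1.500 (Δ 0.095); 4:3 1.333 (Δ 0.072).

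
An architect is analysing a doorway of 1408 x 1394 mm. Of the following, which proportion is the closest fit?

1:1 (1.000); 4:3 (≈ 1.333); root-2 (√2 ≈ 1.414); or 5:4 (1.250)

1:1

Ratio = 1408 / 1394 ≈ 1.010.
Distances: 1:1 1.000 (Δ 0.010); 4:3 1.333 (Δ 0.323); root-2 1.414 (Δ 0.404); 5:4 1.250 (Δ 0.240).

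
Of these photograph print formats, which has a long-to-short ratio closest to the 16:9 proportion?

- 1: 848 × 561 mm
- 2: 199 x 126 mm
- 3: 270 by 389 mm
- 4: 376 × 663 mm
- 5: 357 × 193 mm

Target 16:9 ≈ 1.778.
1: 1.512 (Δ0.266)  2: 1.579 (Δ0.199)  3: 1.441 (Δ0.337)  4: 1.763 (Δ0.015)  5: 1.850 (Δ0.072)

4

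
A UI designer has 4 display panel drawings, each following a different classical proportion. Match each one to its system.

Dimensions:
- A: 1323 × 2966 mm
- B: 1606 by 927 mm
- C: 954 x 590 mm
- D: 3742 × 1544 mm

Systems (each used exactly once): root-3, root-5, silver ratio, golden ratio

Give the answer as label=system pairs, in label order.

A=root-5, B=root-3, C=golden ratio, D=silver ratio

A = 2966/1323 ≈ 2.242 → root-5 (2.236)
B = 1606/927 ≈ 1.732 → root-3 (1.732)
C = 954/590 ≈ 1.617 → golden ratio (1.618)
D = 3742/1544 ≈ 2.424 → silver ratio (2.414)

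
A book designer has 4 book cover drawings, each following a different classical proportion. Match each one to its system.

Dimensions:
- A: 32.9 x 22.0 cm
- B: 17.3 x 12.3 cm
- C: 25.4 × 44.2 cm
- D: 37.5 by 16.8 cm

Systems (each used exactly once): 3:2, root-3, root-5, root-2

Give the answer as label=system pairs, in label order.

A=3:2, B=root-2, C=root-3, D=root-5

Ratios: A ≈ 1.495; B ≈ 1.407; C ≈ 1.740; D ≈ 2.232.
Targets: 3:2 ≈ 1.500; root-3 ≈ 1.732; root-5 ≈ 2.236; root-2 ≈ 1.414.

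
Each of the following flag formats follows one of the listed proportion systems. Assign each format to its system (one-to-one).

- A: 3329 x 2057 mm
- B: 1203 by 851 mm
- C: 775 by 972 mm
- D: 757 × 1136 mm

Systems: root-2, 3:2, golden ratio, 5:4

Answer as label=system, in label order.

A = 3329/2057 ≈ 1.618 → golden ratio (1.618)
B = 1203/851 ≈ 1.414 → root-2 (1.414)
C = 972/775 ≈ 1.254 → 5:4 (1.250)
D = 1136/757 ≈ 1.501 → 3:2 (1.500)

A=golden ratio, B=root-2, C=5:4, D=3:2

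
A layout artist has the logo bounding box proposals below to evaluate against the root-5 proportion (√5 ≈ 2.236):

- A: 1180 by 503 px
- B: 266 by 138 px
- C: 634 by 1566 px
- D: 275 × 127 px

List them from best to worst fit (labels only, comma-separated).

Ratios: A = 1180 / 503 ≈ 2.346; B = 266 / 138 ≈ 1.928; C = 1566 / 634 ≈ 2.470; D = 275 / 127 ≈ 2.165.
|Δ from 2.236|: A 0.110; B 0.308; C 0.234; D 0.071.

D, A, C, B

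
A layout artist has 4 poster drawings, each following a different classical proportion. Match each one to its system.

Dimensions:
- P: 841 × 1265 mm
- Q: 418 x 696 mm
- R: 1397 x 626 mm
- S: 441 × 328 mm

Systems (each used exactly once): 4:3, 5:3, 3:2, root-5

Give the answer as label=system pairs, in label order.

Ratios: P ≈ 1.504; Q ≈ 1.665; R ≈ 2.232; S ≈ 1.345.
Targets: 4:3 ≈ 1.333; 5:3 ≈ 1.667; 3:2 ≈ 1.500; root-5 ≈ 2.236.

P=3:2, Q=5:3, R=root-5, S=4:3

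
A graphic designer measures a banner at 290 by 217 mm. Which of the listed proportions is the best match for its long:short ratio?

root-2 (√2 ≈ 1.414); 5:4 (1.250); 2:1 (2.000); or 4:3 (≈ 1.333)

4:3

290/217 ≈ 1.336. Nearest candidates are 4:3 (1.333, off by 0.003) and root-2 (1.414, off by 0.078).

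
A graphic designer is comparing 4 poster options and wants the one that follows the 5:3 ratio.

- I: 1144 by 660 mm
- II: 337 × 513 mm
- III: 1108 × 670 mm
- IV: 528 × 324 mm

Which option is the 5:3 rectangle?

III

Ratios (long/short): I ≈ 1.733; II ≈ 1.522; III ≈ 1.654; IV ≈ 1.630.
5:3 ≈ 1.667; option III is nearest (Δ 0.013).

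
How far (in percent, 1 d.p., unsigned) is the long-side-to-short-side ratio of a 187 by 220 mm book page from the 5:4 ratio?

Ratio = 220 / 187 ≈ 1.1765.
Ideal 5:4 = 1.2500. |1.1765 − 1.2500| / 1.2500 ≈ 5.88% → 5.9%.

5.9%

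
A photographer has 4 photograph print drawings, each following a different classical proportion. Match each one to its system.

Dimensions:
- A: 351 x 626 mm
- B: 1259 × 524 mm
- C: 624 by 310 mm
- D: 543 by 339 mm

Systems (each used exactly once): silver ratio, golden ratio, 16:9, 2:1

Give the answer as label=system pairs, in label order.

Ratios: A ≈ 1.783; B ≈ 2.403; C ≈ 2.013; D ≈ 1.602.
Targets: silver ratio ≈ 2.414; golden ratio ≈ 1.618; 16:9 ≈ 1.778; 2:1 ≈ 2.000.

A=16:9, B=silver ratio, C=2:1, D=golden ratio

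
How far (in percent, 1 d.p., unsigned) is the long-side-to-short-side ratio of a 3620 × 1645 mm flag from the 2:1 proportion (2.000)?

10.0%

Ratio = 3620 / 1645 ≈ 2.2006.
Ideal 2:1 = 2.0000. |2.2006 − 2.0000| / 2.0000 ≈ 10.03% → 10.0%.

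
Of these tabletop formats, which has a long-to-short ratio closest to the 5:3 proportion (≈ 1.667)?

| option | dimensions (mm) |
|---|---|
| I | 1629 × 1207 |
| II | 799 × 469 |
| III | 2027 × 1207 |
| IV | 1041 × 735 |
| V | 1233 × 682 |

III

Target 5:3 ≈ 1.667.
I: 1.350 (Δ0.317)  II: 1.704 (Δ0.037)  III: 1.679 (Δ0.012)  IV: 1.416 (Δ0.251)  V: 1.808 (Δ0.141)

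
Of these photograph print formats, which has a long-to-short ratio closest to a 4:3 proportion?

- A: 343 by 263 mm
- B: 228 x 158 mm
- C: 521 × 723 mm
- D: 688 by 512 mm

Ratios (long/short): A ≈ 1.304; B ≈ 1.443; C ≈ 1.388; D ≈ 1.344.
4:3 ≈ 1.333; option D is nearest (Δ 0.011).

D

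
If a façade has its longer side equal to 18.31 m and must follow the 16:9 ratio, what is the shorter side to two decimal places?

10.30 m

16:9 ≈ 1.77778.
Shorter side = 18.31 ÷ 1.77778 ≈ 10.2994 → 10.30 m.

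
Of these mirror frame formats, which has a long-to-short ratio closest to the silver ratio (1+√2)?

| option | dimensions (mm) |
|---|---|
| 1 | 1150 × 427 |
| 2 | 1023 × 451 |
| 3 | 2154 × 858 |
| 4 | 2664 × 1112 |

4

Ratios (long/short): 1 ≈ 2.693; 2 ≈ 2.268; 3 ≈ 2.510; 4 ≈ 2.396.
silver ratio ≈ 2.414; option 4 is nearest (Δ 0.018).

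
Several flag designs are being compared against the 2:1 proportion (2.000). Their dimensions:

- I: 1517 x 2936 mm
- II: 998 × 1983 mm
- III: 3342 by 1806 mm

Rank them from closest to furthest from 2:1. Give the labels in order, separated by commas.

I: 2936/1517 ≈ 1.935 → |1.935 − 2.000| = 0.065
II: 1983/998 ≈ 1.987 → |1.987 − 2.000| = 0.013
III: 3342/1806 ≈ 1.850 → |1.850 − 2.000| = 0.150

II, I, III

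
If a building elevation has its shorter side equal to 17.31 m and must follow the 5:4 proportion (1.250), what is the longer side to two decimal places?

21.64 m

5:4 = 1.25000.
Longer side = 17.31 × 1.25000 ≈ 21.6375 → 21.64 m.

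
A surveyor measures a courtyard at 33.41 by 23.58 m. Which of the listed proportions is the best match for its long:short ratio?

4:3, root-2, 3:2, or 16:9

root-2

33.41/23.58 ≈ 1.417. Nearest candidates are root-2 (1.414, off by 0.003) and 3:2 (1.500, off by 0.083).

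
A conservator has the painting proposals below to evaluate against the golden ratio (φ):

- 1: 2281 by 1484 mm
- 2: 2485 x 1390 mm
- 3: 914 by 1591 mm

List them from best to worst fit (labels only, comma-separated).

1, 3, 2

1: 2281/1484 ≈ 1.537 → |1.537 − 1.618| = 0.081
2: 2485/1390 ≈ 1.788 → |1.788 − 1.618| = 0.170
3: 1591/914 ≈ 1.741 → |1.741 − 1.618| = 0.123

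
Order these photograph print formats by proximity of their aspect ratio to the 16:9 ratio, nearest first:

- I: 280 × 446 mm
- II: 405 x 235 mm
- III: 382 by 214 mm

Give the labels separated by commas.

III, II, I

I: 446/280 ≈ 1.593 → |1.593 − 1.778| = 0.185
II: 405/235 ≈ 1.723 → |1.723 − 1.778| = 0.055
III: 382/214 ≈ 1.785 → |1.785 − 1.778| = 0.007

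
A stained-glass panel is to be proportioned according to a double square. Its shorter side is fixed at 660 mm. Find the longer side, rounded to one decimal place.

1320.0 mm

2:1 = 2.00000.
Longer side = 660 × 2.00000 ≈ 1320.000 → 1320.0 mm.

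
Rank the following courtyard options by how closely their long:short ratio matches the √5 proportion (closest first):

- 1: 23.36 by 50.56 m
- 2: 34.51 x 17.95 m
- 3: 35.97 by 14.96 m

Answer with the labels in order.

1: 50.56/23.36 ≈ 2.164 → |2.164 − 2.236| = 0.072
2: 34.51/17.95 ≈ 1.923 → |1.923 − 2.236| = 0.313
3: 35.97/14.96 ≈ 2.404 → |2.404 − 2.236| = 0.168

1, 3, 2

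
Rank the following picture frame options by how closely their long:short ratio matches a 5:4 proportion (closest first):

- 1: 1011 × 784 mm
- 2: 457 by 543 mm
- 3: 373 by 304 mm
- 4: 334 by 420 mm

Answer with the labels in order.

Ratios: 1 = 1011 / 784 ≈ 1.290; 2 = 543 / 457 ≈ 1.188; 3 = 373 / 304 ≈ 1.227; 4 = 420 / 334 ≈ 1.257.
|Δ from 1.250|: 1 0.040; 2 0.062; 3 0.023; 4 0.007.

4, 3, 1, 2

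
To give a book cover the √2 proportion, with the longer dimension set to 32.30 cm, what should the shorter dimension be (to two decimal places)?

root-2 ≈ 1.41421.
Shorter side = 32.30 ÷ 1.41421 ≈ 22.8396 → 22.84 cm.

22.84 cm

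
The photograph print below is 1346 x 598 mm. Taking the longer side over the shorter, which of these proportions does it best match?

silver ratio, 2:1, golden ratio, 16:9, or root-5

Ratio = 1346 / 598 ≈ 2.251.
Distances: silver ratio 2.414 (Δ 0.163); 2:1 2.000 (Δ 0.251); golden ratio 1.618 (Δ 0.633); 16:9 1.778 (Δ 0.473); root-5 2.236 (Δ 0.015).

root-5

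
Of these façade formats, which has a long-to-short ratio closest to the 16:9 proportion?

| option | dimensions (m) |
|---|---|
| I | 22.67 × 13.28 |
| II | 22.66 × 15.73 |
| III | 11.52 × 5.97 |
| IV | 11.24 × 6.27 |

IV

Target 16:9 ≈ 1.778.
I: 1.707 (Δ0.071)  II: 1.441 (Δ0.337)  III: 1.930 (Δ0.152)  IV: 1.793 (Δ0.015)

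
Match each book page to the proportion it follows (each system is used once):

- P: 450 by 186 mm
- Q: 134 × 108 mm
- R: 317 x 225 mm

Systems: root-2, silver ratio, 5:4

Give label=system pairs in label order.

P=silver ratio, Q=5:4, R=root-2

P = 450/186 ≈ 2.419 → silver ratio (2.414)
Q = 134/108 ≈ 1.241 → 5:4 (1.250)
R = 317/225 ≈ 1.409 → root-2 (1.414)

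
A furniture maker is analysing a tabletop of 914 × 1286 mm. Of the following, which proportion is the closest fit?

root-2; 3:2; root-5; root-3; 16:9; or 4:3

1286/914 ≈ 1.407. Nearest candidates are root-2 (1.414, off by 0.007) and 4:3 (1.333, off by 0.074).

root-2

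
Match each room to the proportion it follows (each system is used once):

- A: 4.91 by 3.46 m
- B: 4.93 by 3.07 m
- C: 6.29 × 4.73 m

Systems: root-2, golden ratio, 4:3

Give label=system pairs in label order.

Ratios: A ≈ 1.419; B ≈ 1.606; C ≈ 1.330.
Targets: root-2 ≈ 1.414; golden ratio ≈ 1.618; 4:3 ≈ 1.333.

A=root-2, B=golden ratio, C=4:3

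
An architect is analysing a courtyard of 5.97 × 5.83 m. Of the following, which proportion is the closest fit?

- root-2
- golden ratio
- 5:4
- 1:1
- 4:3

1:1

Ratio = 5.97 / 5.83 ≈ 1.024.
Distances: root-2 1.414 (Δ 0.390); golden ratio 1.618 (Δ 0.594); 5:4 1.250 (Δ 0.226); 1:1 1.000 (Δ 0.024); 4:3 1.333 (Δ 0.309).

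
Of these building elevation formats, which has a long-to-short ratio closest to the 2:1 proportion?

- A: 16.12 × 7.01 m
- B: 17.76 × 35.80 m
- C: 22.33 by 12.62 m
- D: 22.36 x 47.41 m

B

Ratios (long/short): A ≈ 2.300; B ≈ 2.016; C ≈ 1.769; D ≈ 2.120.
2:1 ≈ 2.000; option B is nearest (Δ 0.016).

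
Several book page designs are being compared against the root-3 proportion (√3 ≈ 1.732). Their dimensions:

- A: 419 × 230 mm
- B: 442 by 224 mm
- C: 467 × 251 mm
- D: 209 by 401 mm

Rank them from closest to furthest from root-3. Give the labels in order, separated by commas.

A: 419/230 ≈ 1.822 → |1.822 − 1.732| = 0.090
B: 442/224 ≈ 1.973 → |1.973 − 1.732| = 0.241
C: 467/251 ≈ 1.861 → |1.861 − 1.732| = 0.129
D: 401/209 ≈ 1.919 → |1.919 − 1.732| = 0.187

A, C, D, B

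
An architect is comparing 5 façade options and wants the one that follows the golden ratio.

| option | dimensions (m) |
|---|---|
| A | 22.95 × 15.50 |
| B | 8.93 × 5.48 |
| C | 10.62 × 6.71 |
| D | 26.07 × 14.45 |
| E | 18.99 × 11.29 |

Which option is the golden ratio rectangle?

B

Ratios (long/short): A ≈ 1.481; B ≈ 1.630; C ≈ 1.583; D ≈ 1.804; E ≈ 1.682.
golden ratio ≈ 1.618; option B is nearest (Δ 0.012).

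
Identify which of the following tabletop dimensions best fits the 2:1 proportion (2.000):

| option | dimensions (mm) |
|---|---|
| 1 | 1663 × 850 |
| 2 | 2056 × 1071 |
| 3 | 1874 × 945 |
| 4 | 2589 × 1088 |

3

Target 2:1 ≈ 2.000.
1: 1.956 (Δ0.044)  2: 1.920 (Δ0.080)  3: 1.983 (Δ0.017)  4: 2.380 (Δ0.380)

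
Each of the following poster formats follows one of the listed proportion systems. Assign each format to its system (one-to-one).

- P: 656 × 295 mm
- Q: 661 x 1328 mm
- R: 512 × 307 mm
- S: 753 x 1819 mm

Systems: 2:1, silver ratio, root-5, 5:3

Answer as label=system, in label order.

P=root-5, Q=2:1, R=5:3, S=silver ratio

P = 656/295 ≈ 2.224 → root-5 (2.236)
Q = 1328/661 ≈ 2.009 → 2:1 (2.000)
R = 512/307 ≈ 1.668 → 5:3 (1.667)
S = 1819/753 ≈ 2.416 → silver ratio (2.414)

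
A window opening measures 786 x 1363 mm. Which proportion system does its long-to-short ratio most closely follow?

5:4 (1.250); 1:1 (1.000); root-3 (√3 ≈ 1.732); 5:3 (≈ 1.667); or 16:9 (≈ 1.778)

root-3

1363/786 ≈ 1.734. Nearest candidates are root-3 (1.732, off by 0.002) and 16:9 (1.778, off by 0.044).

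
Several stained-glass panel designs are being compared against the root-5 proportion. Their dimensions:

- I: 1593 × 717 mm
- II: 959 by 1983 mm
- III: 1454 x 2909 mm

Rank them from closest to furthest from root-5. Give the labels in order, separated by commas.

Ratios: I = 1593 / 717 ≈ 2.222; II = 1983 / 959 ≈ 2.068; III = 2909 / 1454 ≈ 2.001.
|Δ from 2.236|: I 0.014; II 0.168; III 0.235.

I, II, III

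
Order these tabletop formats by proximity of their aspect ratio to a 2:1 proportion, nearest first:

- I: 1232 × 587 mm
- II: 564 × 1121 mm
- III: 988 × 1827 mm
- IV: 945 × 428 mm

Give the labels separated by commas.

I: 1232/587 ≈ 2.099 → |2.099 − 2.000| = 0.099
II: 1121/564 ≈ 1.988 → |1.988 − 2.000| = 0.012
III: 1827/988 ≈ 1.849 → |1.849 − 2.000| = 0.151
IV: 945/428 ≈ 2.208 → |2.208 − 2.000| = 0.208

II, I, III, IV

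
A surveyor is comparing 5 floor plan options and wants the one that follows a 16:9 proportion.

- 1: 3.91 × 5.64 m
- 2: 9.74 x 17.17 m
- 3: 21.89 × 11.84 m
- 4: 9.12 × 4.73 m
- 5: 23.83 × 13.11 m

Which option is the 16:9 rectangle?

Ratios (long/short): 1 ≈ 1.442; 2 ≈ 1.763; 3 ≈ 1.849; 4 ≈ 1.928; 5 ≈ 1.818.
16:9 ≈ 1.778; option 2 is nearest (Δ 0.015).

2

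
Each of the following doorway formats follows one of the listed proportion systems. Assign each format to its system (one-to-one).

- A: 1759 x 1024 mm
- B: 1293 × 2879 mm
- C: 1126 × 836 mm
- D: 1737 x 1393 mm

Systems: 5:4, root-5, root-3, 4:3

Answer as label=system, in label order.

A=root-3, B=root-5, C=4:3, D=5:4

Ratios: A ≈ 1.718; B ≈ 2.227; C ≈ 1.347; D ≈ 1.247.
Targets: 5:4 ≈ 1.250; root-5 ≈ 2.236; root-3 ≈ 1.732; 4:3 ≈ 1.333.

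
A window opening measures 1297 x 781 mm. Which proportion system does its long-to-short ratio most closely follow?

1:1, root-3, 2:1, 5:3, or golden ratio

Ratio = 1297 / 781 ≈ 1.661.
Distances: 1:1 1.000 (Δ 0.661); root-3 1.732 (Δ 0.071); 2:1 2.000 (Δ 0.339); 5:3 1.667 (Δ 0.006); golden ratio 1.618 (Δ 0.043).

5:3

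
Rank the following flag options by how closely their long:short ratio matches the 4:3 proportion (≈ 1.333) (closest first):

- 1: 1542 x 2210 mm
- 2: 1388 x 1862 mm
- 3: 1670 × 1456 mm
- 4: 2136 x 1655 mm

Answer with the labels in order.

Ratios: 1 = 2210 / 1542 ≈ 1.433; 2 = 1862 / 1388 ≈ 1.341; 3 = 1670 / 1456 ≈ 1.147; 4 = 2136 / 1655 ≈ 1.291.
|Δ from 1.333|: 1 0.100; 2 0.008; 3 0.186; 4 0.042.

2, 4, 1, 3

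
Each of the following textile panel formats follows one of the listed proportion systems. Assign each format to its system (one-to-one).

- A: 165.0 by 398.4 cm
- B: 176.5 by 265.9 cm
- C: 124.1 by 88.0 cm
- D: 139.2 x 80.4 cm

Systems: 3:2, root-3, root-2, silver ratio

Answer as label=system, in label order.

A=silver ratio, B=3:2, C=root-2, D=root-3

Ratios: A ≈ 2.415; B ≈ 1.507; C ≈ 1.410; D ≈ 1.731.
Targets: 3:2 ≈ 1.500; root-3 ≈ 1.732; root-2 ≈ 1.414; silver ratio ≈ 2.414.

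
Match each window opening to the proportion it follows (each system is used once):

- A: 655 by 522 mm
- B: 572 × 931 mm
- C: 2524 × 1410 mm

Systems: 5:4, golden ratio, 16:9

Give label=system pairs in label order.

A=5:4, B=golden ratio, C=16:9

Ratios: A ≈ 1.255; B ≈ 1.628; C ≈ 1.790.
Targets: 5:4 ≈ 1.250; golden ratio ≈ 1.618; 16:9 ≈ 1.778.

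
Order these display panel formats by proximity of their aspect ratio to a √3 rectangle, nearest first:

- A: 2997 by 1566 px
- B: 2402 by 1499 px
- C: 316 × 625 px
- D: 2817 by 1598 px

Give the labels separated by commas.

Ratios: A = 2997 / 1566 ≈ 1.914; B = 2402 / 1499 ≈ 1.602; C = 625 / 316 ≈ 1.978; D = 2817 / 1598 ≈ 1.763.
|Δ from 1.732|: A 0.182; B 0.130; C 0.246; D 0.031.

D, B, A, C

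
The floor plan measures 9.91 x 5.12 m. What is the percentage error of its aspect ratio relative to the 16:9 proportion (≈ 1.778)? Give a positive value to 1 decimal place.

8.9%

Ratio = 9.91 / 5.12 ≈ 1.9355.
Ideal 16:9 ≈ 1.7778. |1.9355 − 1.7778| / 1.7778 ≈ 8.87% → 8.9%.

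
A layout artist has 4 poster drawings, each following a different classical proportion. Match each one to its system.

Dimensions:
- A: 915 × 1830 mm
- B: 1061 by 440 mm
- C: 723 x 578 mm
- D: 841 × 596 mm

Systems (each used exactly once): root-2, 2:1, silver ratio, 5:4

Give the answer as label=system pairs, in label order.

A = 1830/915 ≈ 2.000 → 2:1 (2.000)
B = 1061/440 ≈ 2.411 → silver ratio (2.414)
C = 723/578 ≈ 1.251 → 5:4 (1.250)
D = 841/596 ≈ 1.411 → root-2 (1.414)

A=2:1, B=silver ratio, C=5:4, D=root-2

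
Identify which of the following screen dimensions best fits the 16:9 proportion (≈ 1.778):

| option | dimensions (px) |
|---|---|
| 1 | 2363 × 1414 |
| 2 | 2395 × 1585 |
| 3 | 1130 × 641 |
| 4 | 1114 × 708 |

3

Target 16:9 ≈ 1.778.
1: 1.671 (Δ0.107)  2: 1.511 (Δ0.267)  3: 1.763 (Δ0.015)  4: 1.573 (Δ0.205)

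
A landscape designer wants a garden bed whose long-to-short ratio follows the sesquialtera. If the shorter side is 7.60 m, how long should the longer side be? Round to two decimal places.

11.40 m

3:2 = 1.50000.
Longer side = 7.60 × 1.50000 ≈ 11.4000 → 11.40 m.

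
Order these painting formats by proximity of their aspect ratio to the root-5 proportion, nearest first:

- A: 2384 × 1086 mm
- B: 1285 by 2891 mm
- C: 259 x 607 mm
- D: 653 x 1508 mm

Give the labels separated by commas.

B, A, D, C

A: 2384/1086 ≈ 2.195 → |2.195 − 2.236| = 0.041
B: 2891/1285 ≈ 2.250 → |2.250 − 2.236| = 0.014
C: 607/259 ≈ 2.344 → |2.344 − 2.236| = 0.108
D: 1508/653 ≈ 2.309 → |2.309 − 2.236| = 0.073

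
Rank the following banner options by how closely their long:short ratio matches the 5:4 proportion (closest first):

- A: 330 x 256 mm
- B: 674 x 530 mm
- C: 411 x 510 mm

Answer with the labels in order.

C, B, A

Ratios: A = 330 / 256 ≈ 1.289; B = 674 / 530 ≈ 1.272; C = 510 / 411 ≈ 1.241.
|Δ from 1.250|: A 0.039; B 0.022; C 0.009.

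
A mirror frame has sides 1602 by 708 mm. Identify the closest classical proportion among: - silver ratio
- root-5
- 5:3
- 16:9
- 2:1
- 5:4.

root-5

Ratio = 1602 / 708 ≈ 2.263.
Distances: silver ratio 2.414 (Δ 0.151); root-5 2.236 (Δ 0.027); 5:3 1.667 (Δ 0.596); 16:9 1.778 (Δ 0.485); 2:1 2.000 (Δ 0.263); 5:4 1.250 (Δ 1.013).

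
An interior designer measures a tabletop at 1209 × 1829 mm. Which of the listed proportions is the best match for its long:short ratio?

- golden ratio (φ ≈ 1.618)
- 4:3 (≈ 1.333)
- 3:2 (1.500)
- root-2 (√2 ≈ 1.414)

3:2

1829/1209 ≈ 1.513. Nearest candidates are 3:2 (1.500, off by 0.013) and root-2 (1.414, off by 0.099).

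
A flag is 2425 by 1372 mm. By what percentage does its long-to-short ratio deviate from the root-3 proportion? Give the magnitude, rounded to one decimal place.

Ratio = 2425 / 1372 ≈ 1.7675.
Ideal root-3 ≈ 1.7321. |1.7675 − 1.7321| / 1.7321 ≈ 2.04% → 2.0%.

2.0%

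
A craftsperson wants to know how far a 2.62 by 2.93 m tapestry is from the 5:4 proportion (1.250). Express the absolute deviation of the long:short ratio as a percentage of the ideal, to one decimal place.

10.5%

Ratio = 2.93 / 2.62 ≈ 1.1183.
Ideal 5:4 = 1.2500. |1.1183 − 1.2500| / 1.2500 ≈ 10.54% → 10.5%.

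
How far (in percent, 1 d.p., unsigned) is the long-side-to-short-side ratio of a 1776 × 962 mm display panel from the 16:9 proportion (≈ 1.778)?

3.8%

Ratio = 1776 / 962 ≈ 1.8462.
Ideal 16:9 ≈ 1.7778. |1.8462 − 1.7778| / 1.7778 ≈ 3.85% → 3.8%.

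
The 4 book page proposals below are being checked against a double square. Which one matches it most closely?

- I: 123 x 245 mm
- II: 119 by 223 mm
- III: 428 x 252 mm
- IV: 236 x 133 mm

I

Target 2:1 ≈ 2.000.
I: 1.992 (Δ0.008)  II: 1.874 (Δ0.126)  III: 1.698 (Δ0.302)  IV: 1.774 (Δ0.226)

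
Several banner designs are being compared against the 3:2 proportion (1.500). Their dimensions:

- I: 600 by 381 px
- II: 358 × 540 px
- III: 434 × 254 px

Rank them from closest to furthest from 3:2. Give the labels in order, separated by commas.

Ratios: I = 600 / 381 ≈ 1.575; II = 540 / 358 ≈ 1.508; III = 434 / 254 ≈ 1.709.
|Δ from 1.500|: I 0.075; II 0.008; III 0.209.

II, I, III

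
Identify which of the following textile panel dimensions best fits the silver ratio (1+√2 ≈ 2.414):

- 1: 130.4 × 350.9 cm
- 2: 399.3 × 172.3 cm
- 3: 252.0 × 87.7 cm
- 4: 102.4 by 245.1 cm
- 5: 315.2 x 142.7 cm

Target silver ratio ≈ 2.414.
1: 2.691 (Δ0.277)  2: 2.317 (Δ0.097)  3: 2.873 (Δ0.459)  4: 2.394 (Δ0.020)  5: 2.209 (Δ0.205)

4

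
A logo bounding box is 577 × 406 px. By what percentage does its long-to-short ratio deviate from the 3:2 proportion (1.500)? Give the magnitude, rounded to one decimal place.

5.3%

Ratio = 577 / 406 ≈ 1.4212.
Ideal 3:2 = 1.5000. |1.4212 − 1.5000| / 1.5000 ≈ 5.25% → 5.3%.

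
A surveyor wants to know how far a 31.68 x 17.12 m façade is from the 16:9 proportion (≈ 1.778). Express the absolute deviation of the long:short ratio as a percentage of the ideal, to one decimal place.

Ratio = 31.68 / 17.12 ≈ 1.8505.
Ideal 16:9 ≈ 1.7778. |1.8505 − 1.7778| / 1.7778 ≈ 4.09% → 4.1%.

4.1%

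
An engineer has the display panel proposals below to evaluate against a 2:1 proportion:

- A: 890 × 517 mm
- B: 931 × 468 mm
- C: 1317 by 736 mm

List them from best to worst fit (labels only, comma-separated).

Ratios: A = 890 / 517 ≈ 1.721; B = 931 / 468 ≈ 1.989; C = 1317 / 736 ≈ 1.789.
|Δ from 2.000|: A 0.279; B 0.011; C 0.211.

B, C, A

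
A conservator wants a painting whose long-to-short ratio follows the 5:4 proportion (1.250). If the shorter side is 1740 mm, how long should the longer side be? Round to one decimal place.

5:4 = 1.25000.
Longer side = 1740 × 1.25000 ≈ 2175.000 → 2175.0 mm.

2175.0 mm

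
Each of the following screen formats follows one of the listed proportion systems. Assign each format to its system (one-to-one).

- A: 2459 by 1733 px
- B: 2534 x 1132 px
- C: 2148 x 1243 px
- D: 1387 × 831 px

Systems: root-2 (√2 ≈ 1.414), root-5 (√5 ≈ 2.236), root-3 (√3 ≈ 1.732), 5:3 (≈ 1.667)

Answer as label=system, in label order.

A=root-2, B=root-5, C=root-3, D=5:3

A = 2459/1733 ≈ 1.419 → root-2 (1.414)
B = 2534/1132 ≈ 2.239 → root-5 (2.236)
C = 2148/1243 ≈ 1.728 → root-3 (1.732)
D = 1387/831 ≈ 1.669 → 5:3 (1.667)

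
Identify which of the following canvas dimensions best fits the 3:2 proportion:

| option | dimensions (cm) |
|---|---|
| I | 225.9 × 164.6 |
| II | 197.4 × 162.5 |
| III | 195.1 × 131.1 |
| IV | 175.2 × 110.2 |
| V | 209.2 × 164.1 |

III

Ratios (long/short): I ≈ 1.372; II ≈ 1.215; III ≈ 1.488; IV ≈ 1.590; V ≈ 1.275.
3:2 ≈ 1.500; option III is nearest (Δ 0.012).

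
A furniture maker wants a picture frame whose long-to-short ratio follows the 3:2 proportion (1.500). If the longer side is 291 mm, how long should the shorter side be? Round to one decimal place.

194.0 mm

3:2 = 1.50000.
Shorter side = 291 ÷ 1.50000 ≈ 194.000 → 194.0 mm.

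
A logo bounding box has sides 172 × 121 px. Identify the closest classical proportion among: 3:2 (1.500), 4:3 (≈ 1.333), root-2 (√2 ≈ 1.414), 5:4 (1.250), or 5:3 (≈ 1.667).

root-2

172/121 ≈ 1.421. Nearest candidates are root-2 (1.414, off by 0.007) and 3:2 (1.500, off by 0.079).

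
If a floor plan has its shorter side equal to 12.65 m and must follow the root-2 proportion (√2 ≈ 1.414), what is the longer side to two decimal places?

root-2 ≈ 1.41421.
Longer side = 12.65 × 1.41421 ≈ 17.8898 → 17.89 m.

17.89 m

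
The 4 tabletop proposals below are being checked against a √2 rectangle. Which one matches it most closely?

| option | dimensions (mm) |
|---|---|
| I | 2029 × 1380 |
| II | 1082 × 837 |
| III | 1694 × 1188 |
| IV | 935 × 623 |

Ratios (long/short): I ≈ 1.470; II ≈ 1.293; III ≈ 1.426; IV ≈ 1.501.
root-2 ≈ 1.414; option III is nearest (Δ 0.012).

III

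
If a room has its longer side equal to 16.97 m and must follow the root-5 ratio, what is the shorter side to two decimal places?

root-5 ≈ 2.23607.
Shorter side = 16.97 ÷ 2.23607 ≈ 7.5892 → 7.59 m.

7.59 m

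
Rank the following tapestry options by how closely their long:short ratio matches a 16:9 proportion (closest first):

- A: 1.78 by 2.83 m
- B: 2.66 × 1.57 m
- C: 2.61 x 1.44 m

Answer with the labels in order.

A: 2.83/1.78 ≈ 1.590 → |1.590 − 1.778| = 0.188
B: 2.66/1.57 ≈ 1.694 → |1.694 − 1.778| = 0.084
C: 2.61/1.44 ≈ 1.812 → |1.812 − 1.778| = 0.034

C, B, A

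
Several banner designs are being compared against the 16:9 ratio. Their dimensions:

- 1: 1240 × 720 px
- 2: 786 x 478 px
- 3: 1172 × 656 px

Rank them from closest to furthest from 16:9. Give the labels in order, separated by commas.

3, 1, 2

1: 1240/720 ≈ 1.722 → |1.722 − 1.778| = 0.056
2: 786/478 ≈ 1.644 → |1.644 − 1.778| = 0.134
3: 1172/656 ≈ 1.787 → |1.787 − 1.778| = 0.009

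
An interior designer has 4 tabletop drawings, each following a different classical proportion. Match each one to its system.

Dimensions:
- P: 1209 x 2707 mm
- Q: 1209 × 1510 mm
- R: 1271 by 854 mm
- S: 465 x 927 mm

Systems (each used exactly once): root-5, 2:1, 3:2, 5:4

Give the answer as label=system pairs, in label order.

P = 2707/1209 ≈ 2.239 → root-5 (2.236)
Q = 1510/1209 ≈ 1.249 → 5:4 (1.250)
R = 1271/854 ≈ 1.488 → 3:2 (1.500)
S = 927/465 ≈ 1.994 → 2:1 (2.000)

P=root-5, Q=5:4, R=3:2, S=2:1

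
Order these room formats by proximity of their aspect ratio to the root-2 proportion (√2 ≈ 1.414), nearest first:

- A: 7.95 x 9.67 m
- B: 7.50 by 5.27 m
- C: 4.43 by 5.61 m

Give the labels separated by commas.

B, C, A

A: 9.67/7.95 ≈ 1.216 → |1.216 − 1.414| = 0.198
B: 7.50/5.27 ≈ 1.423 → |1.423 − 1.414| = 0.009
C: 5.61/4.43 ≈ 1.266 → |1.266 − 1.414| = 0.148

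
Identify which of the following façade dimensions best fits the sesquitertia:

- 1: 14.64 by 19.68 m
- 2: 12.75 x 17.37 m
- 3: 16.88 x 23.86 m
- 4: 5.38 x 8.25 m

Ratios (long/short): 1 ≈ 1.344; 2 ≈ 1.362; 3 ≈ 1.414; 4 ≈ 1.533.
4:3 ≈ 1.333; option 1 is nearest (Δ 0.011).

1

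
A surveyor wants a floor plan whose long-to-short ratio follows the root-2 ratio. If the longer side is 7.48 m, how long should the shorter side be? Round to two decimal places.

5.29 m

root-2 ≈ 1.41421.
Shorter side = 7.48 ÷ 1.41421 ≈ 5.2892 → 5.29 m.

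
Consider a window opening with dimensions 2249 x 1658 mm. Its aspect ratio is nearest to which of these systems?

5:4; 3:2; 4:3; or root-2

2249/1658 ≈ 1.356. Nearest candidates are 4:3 (1.333, off by 0.023) and root-2 (1.414, off by 0.058).

4:3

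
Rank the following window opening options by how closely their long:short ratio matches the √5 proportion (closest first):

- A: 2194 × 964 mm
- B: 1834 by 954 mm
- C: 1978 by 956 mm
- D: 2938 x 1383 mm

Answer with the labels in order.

A: 2194/964 ≈ 2.276 → |2.276 − 2.236| = 0.040
B: 1834/954 ≈ 1.922 → |1.922 − 2.236| = 0.314
C: 1978/956 ≈ 2.069 → |2.069 − 2.236| = 0.167
D: 2938/1383 ≈ 2.124 → |2.124 − 2.236| = 0.112

A, D, C, B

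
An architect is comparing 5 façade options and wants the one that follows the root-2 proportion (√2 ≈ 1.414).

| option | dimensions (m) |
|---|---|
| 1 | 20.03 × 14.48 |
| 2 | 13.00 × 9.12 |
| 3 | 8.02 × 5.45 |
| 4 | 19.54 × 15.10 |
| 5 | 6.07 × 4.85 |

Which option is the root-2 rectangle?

Target root-2 ≈ 1.414.
1: 1.383 (Δ0.031)  2: 1.425 (Δ0.011)  3: 1.472 (Δ0.058)  4: 1.294 (Δ0.120)  5: 1.252 (Δ0.162)

2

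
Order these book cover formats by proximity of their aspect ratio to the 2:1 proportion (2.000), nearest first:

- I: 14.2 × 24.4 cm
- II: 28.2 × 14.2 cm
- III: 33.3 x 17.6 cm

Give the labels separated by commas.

II, III, I

I: 24.4/14.2 ≈ 1.718 → |1.718 − 2.000| = 0.282
II: 28.2/14.2 ≈ 1.986 → |1.986 − 2.000| = 0.014
III: 33.3/17.6 ≈ 1.892 → |1.892 − 2.000| = 0.108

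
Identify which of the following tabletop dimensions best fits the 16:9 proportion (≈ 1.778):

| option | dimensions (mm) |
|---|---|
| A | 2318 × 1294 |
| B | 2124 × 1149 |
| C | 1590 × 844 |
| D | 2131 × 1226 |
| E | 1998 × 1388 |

A

Target 16:9 ≈ 1.778.
A: 1.791 (Δ0.013)  B: 1.849 (Δ0.071)  C: 1.884 (Δ0.106)  D: 1.738 (Δ0.040)  E: 1.439 (Δ0.339)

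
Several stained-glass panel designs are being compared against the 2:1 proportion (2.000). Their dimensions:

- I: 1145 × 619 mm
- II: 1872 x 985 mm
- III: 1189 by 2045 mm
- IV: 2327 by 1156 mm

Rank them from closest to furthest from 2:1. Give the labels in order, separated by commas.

IV, II, I, III

Ratios: I = 1145 / 619 ≈ 1.850; II = 1872 / 985 ≈ 1.901; III = 2045 / 1189 ≈ 1.720; IV = 2327 / 1156 ≈ 2.013.
|Δ from 2.000|: I 0.150; II 0.099; III 0.280; IV 0.013.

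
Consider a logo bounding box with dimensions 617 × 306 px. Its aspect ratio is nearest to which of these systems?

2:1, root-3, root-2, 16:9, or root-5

2:1

Ratio = 617 / 306 ≈ 2.016.
Distances: 2:1 2.000 (Δ 0.016); root-3 1.732 (Δ 0.284); root-2 1.414 (Δ 0.602); 16:9 1.778 (Δ 0.238); root-5 2.236 (Δ 0.220).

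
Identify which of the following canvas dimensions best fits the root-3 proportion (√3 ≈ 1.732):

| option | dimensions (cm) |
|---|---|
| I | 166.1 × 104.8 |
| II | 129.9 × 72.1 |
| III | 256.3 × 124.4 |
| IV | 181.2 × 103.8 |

IV

Ratios (long/short): I ≈ 1.585; II ≈ 1.802; III ≈ 2.060; IV ≈ 1.746.
root-3 ≈ 1.732; option IV is nearest (Δ 0.014).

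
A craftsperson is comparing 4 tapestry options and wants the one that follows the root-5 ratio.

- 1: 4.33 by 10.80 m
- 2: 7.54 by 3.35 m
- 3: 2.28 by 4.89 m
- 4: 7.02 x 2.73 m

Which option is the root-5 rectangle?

Ratios (long/short): 1 ≈ 2.494; 2 ≈ 2.251; 3 ≈ 2.145; 4 ≈ 2.571.
root-5 ≈ 2.236; option 2 is nearest (Δ 0.015).

2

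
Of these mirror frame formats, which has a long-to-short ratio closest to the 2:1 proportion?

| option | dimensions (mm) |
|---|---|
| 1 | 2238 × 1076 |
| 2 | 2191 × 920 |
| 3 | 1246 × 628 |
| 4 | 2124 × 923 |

3

Target 2:1 ≈ 2.000.
1: 2.080 (Δ0.080)  2: 2.382 (Δ0.382)  3: 1.984 (Δ0.016)  4: 2.301 (Δ0.301)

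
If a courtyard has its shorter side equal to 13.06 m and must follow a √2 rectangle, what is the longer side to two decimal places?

root-2 ≈ 1.41421.
Longer side = 13.06 × 1.41421 ≈ 18.4696 → 18.47 m.

18.47 m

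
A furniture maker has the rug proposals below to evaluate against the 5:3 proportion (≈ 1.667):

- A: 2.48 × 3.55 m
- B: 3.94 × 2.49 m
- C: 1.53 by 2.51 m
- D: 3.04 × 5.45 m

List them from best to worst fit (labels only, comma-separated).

C, B, D, A

A: 3.55/2.48 ≈ 1.431 → |1.431 − 1.667| = 0.236
B: 3.94/2.49 ≈ 1.582 → |1.582 − 1.667| = 0.085
C: 2.51/1.53 ≈ 1.641 → |1.641 − 1.667| = 0.026
D: 5.45/3.04 ≈ 1.793 → |1.793 − 1.667| = 0.126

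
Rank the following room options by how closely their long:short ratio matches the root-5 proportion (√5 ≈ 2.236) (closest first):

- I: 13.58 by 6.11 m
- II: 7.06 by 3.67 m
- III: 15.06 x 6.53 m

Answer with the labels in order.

Ratios: I = 13.58 / 6.11 ≈ 2.223; II = 7.06 / 3.67 ≈ 1.924; III = 15.06 / 6.53 ≈ 2.306.
|Δ from 2.236|: I 0.013; II 0.312; III 0.070.

I, III, II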